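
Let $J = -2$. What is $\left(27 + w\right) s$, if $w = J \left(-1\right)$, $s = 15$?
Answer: $435$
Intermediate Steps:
$w = 2$ ($w = \left(-2\right) \left(-1\right) = 2$)
$\left(27 + w\right) s = \left(27 + 2\right) 15 = 29 \cdot 15 = 435$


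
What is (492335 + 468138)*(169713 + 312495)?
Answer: 463147764384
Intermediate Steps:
(492335 + 468138)*(169713 + 312495) = 960473*482208 = 463147764384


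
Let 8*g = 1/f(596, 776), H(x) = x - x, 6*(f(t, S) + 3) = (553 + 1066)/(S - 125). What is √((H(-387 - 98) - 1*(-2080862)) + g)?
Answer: √848906785430501/20198 ≈ 1442.5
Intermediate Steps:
f(t, S) = -3 + 1619/(6*(-125 + S)) (f(t, S) = -3 + ((553 + 1066)/(S - 125))/6 = -3 + (1619/(-125 + S))/6 = -3 + 1619/(6*(-125 + S)))
H(x) = 0
g = -1953/40396 (g = 1/(8*(((3869 - 18*776)/(6*(-125 + 776))))) = 1/(8*(((⅙)*(3869 - 13968)/651))) = 1/(8*(((⅙)*(1/651)*(-10099)))) = 1/(8*(-10099/3906)) = (⅛)*(-3906/10099) = -1953/40396 ≈ -0.048346)
√((H(-387 - 98) - 1*(-2080862)) + g) = √((0 - 1*(-2080862)) - 1953/40396) = √((0 + 2080862) - 1953/40396) = √(2080862 - 1953/40396) = √(84058499399/40396) = √848906785430501/20198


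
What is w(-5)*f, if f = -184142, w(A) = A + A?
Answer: 1841420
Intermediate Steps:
w(A) = 2*A
w(-5)*f = (2*(-5))*(-184142) = -10*(-184142) = 1841420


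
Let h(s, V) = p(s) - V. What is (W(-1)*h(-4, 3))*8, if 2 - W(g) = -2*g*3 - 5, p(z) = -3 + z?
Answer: -80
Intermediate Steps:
h(s, V) = -3 + s - V (h(s, V) = (-3 + s) - V = -3 + s - V)
W(g) = 7 + 6*g (W(g) = 2 - (-2*g*3 - 5) = 2 - (-6*g - 5) = 2 - (-5 - 6*g) = 2 + (5 + 6*g) = 7 + 6*g)
(W(-1)*h(-4, 3))*8 = ((7 + 6*(-1))*(-3 - 4 - 1*3))*8 = ((7 - 6)*(-3 - 4 - 3))*8 = (1*(-10))*8 = -10*8 = -80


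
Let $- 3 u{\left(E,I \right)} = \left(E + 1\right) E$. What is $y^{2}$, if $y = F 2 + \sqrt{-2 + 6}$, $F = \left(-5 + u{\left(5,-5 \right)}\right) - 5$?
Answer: $1444$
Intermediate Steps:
$u{\left(E,I \right)} = - \frac{E \left(1 + E\right)}{3}$ ($u{\left(E,I \right)} = - \frac{\left(E + 1\right) E}{3} = - \frac{\left(1 + E\right) E}{3} = - \frac{E \left(1 + E\right)}{3}$)
$F = -20$ ($F = \left(-5 - \frac{5 \left(1 + 5\right)}{3}\right) - 5 = \left(-5 - \frac{5}{3} \cdot 6\right) - 5 = \left(-5 - 10\right) - 5 = -15 - 5 = -20$)
$y = -38$ ($y = \left(-20\right) 2 + \sqrt{-2 + 6} = -40 + \sqrt{4} = -40 + 2 = -38$)
$y^{2} = \left(-38\right)^{2} = 1444$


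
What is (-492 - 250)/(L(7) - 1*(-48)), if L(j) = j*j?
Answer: -742/97 ≈ -7.6495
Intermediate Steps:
L(j) = j²
(-492 - 250)/(L(7) - 1*(-48)) = (-492 - 250)/(7² - 1*(-48)) = -742/(49 + 48) = -742/97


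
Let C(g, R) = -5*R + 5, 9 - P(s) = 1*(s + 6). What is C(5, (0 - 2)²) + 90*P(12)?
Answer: -825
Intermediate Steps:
P(s) = 3 - s (P(s) = 9 - (s + 6) = 9 - (6 + s) = 9 + (-6 - s) = 3 - s)
C(g, R) = 5 - 5*R
C(5, (0 - 2)²) + 90*P(12) = (5 - 5*(0 - 2)²) + 90*(3 - 1*12) = (5 - 5*(-2)²) + 90*(3 - 12) = (5 - 5*4) + 90*(-9) = (5 - 20) - 810 = -15 - 810 = -825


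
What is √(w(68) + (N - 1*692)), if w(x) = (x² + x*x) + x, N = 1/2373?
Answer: √48562858869/2373 ≈ 92.865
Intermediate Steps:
N = 1/2373 ≈ 0.00042141
w(x) = x + 2*x² (w(x) = (x² + x²) + x = 2*x² + x = x + 2*x²)
√(w(68) + (N - 1*692)) = √(68*(1 + 2*68) + (1/2373 - 1*692)) = √(68*(1 + 136) + (1/2373 - 692)) = √(68*137 - 1642115/2373) = √(9316 - 1642115/2373) = √(20464753/2373) = √48562858869/2373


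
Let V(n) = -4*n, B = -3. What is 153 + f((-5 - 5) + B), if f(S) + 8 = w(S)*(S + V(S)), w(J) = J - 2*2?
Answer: -518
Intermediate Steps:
w(J) = -4 + J (w(J) = J - 4 = -4 + J)
f(S) = -8 - 3*S*(-4 + S) (f(S) = -8 + (-4 + S)*(S - 4*S) = -8 + (-4 + S)*(-3*S) = -8 - 3*S*(-4 + S))
153 + f((-5 - 5) + B) = 153 + (-8 - 3*((-5 - 5) - 3)*(-4 + ((-5 - 5) - 3))) = 153 + (-8 - 3*(-10 - 3)*(-4 + (-10 - 3))) = 153 + (-8 - 3*(-13)*(-4 - 13)) = 153 + (-8 - 3*(-13)*(-17)) = 153 + (-8 - 663) = 153 - 671 = -518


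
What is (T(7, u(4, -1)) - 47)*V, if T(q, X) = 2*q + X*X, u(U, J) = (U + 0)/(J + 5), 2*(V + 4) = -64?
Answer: 1152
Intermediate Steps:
V = -36 (V = -4 + (½)*(-64) = -4 - 32 = -36)
u(U, J) = U/(5 + J)
T(q, X) = X² + 2*q (T(q, X) = 2*q + X² = X² + 2*q)
(T(7, u(4, -1)) - 47)*V = (((4/(5 - 1))² + 2*7) - 47)*(-36) = (((4/4)² + 14) - 47)*(-36) = (((4*(¼))² + 14) - 47)*(-36) = ((1² + 14) - 47)*(-36) = ((1 + 14) - 47)*(-36) = (15 - 47)*(-36) = -32*(-36) = 1152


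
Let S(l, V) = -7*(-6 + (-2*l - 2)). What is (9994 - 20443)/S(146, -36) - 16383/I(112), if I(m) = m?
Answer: -60501/400 ≈ -151.25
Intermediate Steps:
S(l, V) = 56 + 14*l (S(l, V) = -7*(-6 + (-2 - 2*l)) = -7*(-8 - 2*l) = 56 + 14*l)
(9994 - 20443)/S(146, -36) - 16383/I(112) = (9994 - 20443)/(56 + 14*146) - 16383/112 = -10449/(56 + 2044) - 16383*1/112 = -10449/2100 - 16383/112 = -10449*1/2100 - 16383/112 = -3483/700 - 16383/112 = -60501/400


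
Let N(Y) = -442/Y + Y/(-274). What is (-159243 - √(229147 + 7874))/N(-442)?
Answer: -21816291/358 - 5617*√141/358 ≈ -61126.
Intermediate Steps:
N(Y) = -442/Y - Y/274 (N(Y) = -442/Y + Y*(-1/274) = -442/Y - Y/274)
(-159243 - √(229147 + 7874))/N(-442) = (-159243 - √(229147 + 7874))/(-442/(-442) - 1/274*(-442)) = (-159243 - √237021)/(-442*(-1/442) + 221/137) = (-159243 - 41*√141)/(1 + 221/137) = (-159243 - 41*√141)/(358/137) = (-159243 - 41*√141)*(137/358) = -21816291/358 - 5617*√141/358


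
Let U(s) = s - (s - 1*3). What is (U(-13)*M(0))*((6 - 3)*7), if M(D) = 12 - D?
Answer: 756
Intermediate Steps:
U(s) = 3 (U(s) = s - (s - 3) = s - (-3 + s) = s + (3 - s) = 3)
(U(-13)*M(0))*((6 - 3)*7) = (3*(12 - 1*0))*((6 - 3)*7) = (3*(12 + 0))*(3*7) = (3*12)*21 = 36*21 = 756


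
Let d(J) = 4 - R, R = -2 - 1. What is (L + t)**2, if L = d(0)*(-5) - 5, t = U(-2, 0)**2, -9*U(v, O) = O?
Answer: 1600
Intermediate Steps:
U(v, O) = -O/9
R = -3
d(J) = 7 (d(J) = 4 - 1*(-3) = 4 + 3 = 7)
t = 0 (t = (-1/9*0)**2 = 0**2 = 0)
L = -40 (L = 7*(-5) - 5 = -35 - 5 = -40)
(L + t)**2 = (-40 + 0)**2 = (-40)**2 = 1600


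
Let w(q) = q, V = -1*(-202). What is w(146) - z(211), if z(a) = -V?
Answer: 348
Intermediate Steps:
V = 202
z(a) = -202 (z(a) = -1*202 = -202)
w(146) - z(211) = 146 - 1*(-202) = 146 + 202 = 348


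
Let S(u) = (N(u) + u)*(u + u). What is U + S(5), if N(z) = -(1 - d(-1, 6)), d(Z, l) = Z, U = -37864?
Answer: -37834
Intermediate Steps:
N(z) = -2 (N(z) = -(1 - 1*(-1)) = -(1 + 1) = -1*2 = -2)
S(u) = 2*u*(-2 + u) (S(u) = (-2 + u)*(u + u) = (-2 + u)*(2*u) = 2*u*(-2 + u))
U + S(5) = -37864 + 2*5*(-2 + 5) = -37864 + 2*5*3 = -37864 + 30 = -37834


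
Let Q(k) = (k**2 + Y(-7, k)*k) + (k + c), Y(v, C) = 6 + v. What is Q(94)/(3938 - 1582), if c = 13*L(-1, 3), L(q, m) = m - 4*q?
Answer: 8927/2356 ≈ 3.7890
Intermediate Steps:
c = 91 (c = 13*(3 - 4*(-1)) = 13*(3 + 4) = 13*7 = 91)
Q(k) = 91 + k**2 (Q(k) = (k**2 + (6 - 7)*k) + (k + 91) = (k**2 - k) + (91 + k) = 91 + k**2)
Q(94)/(3938 - 1582) = (91 + 94**2)/(3938 - 1582) = (91 + 8836)/2356 = 8927*(1/2356) = 8927/2356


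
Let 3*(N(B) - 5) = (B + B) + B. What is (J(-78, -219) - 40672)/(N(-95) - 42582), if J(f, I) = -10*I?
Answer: 19241/21336 ≈ 0.90181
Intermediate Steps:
N(B) = 5 + B (N(B) = 5 + ((B + B) + B)/3 = 5 + (2*B + B)/3 = 5 + (3*B)/3 = 5 + B)
(J(-78, -219) - 40672)/(N(-95) - 42582) = (-10*(-219) - 40672)/((5 - 95) - 42582) = (2190 - 40672)/(-90 - 42582) = -38482/(-42672) = -38482*(-1/42672) = 19241/21336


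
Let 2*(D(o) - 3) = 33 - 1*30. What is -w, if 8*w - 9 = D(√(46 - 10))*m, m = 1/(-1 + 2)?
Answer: -27/16 ≈ -1.6875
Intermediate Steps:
m = 1 (m = 1/1 = 1)
D(o) = 9/2 (D(o) = 3 + (33 - 1*30)/2 = 3 + (33 - 30)/2 = 3 + (½)*3 = 3 + 3/2 = 9/2)
w = 27/16 (w = 9/8 + ((9/2)*1)/8 = 9/8 + (⅛)*(9/2) = 9/8 + 9/16 = 27/16 ≈ 1.6875)
-w = -1*27/16 = -27/16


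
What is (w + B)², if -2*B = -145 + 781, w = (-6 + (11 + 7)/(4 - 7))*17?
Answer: 272484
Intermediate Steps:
w = -204 (w = (-6 + 18/(-3))*17 = (-6 + 18*(-⅓))*17 = (-6 - 6)*17 = -12*17 = -204)
B = -318 (B = -(-145 + 781)/2 = -½*636 = -318)
(w + B)² = (-204 - 318)² = (-522)² = 272484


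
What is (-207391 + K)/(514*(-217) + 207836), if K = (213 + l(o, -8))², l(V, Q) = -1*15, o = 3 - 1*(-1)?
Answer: -168187/96298 ≈ -1.7465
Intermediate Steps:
o = 4 (o = 3 + 1 = 4)
l(V, Q) = -15
K = 39204 (K = (213 - 15)² = 198² = 39204)
(-207391 + K)/(514*(-217) + 207836) = (-207391 + 39204)/(514*(-217) + 207836) = -168187/(-111538 + 207836) = -168187/96298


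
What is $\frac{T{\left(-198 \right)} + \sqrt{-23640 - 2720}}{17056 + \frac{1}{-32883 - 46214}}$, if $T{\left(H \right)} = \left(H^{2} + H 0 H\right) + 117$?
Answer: $\frac{3110173137}{1349078431} + \frac{158194 i \sqrt{6590}}{1349078431} \approx 2.3054 + 0.0095191 i$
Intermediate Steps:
$T{\left(H \right)} = 117 + H^{2}$ ($T{\left(H \right)} = \left(H^{2} + 0 H\right) + 117 = \left(H^{2} + 0\right) + 117 = H^{2} + 117 = 117 + H^{2}$)
$\frac{T{\left(-198 \right)} + \sqrt{-23640 - 2720}}{17056 + \frac{1}{-32883 - 46214}} = \frac{\left(117 + \left(-198\right)^{2}\right) + \sqrt{-23640 - 2720}}{17056 + \frac{1}{-32883 - 46214}} = \frac{\left(117 + 39204\right) + \sqrt{-26360}}{17056 + \frac{1}{-79097}} = \frac{39321 + 2 i \sqrt{6590}}{17056 - \frac{1}{79097}} = \frac{39321 + 2 i \sqrt{6590}}{\frac{1349078431}{79097}} = \left(39321 + 2 i \sqrt{6590}\right) \frac{79097}{1349078431} = \frac{3110173137}{1349078431} + \frac{158194 i \sqrt{6590}}{1349078431}$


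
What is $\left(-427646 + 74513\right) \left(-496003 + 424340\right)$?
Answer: $25306570179$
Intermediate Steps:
$\left(-427646 + 74513\right) \left(-496003 + 424340\right) = \left(-353133\right) \left(-71663\right) = 25306570179$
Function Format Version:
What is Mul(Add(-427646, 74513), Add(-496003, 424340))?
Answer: 25306570179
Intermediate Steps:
Mul(Add(-427646, 74513), Add(-496003, 424340)) = Mul(-353133, -71663) = 25306570179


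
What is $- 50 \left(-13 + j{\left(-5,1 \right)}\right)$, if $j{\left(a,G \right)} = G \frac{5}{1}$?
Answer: $400$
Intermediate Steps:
$j{\left(a,G \right)} = 5 G$ ($j{\left(a,G \right)} = G 5 \cdot 1 = G 5 = 5 G$)
$- 50 \left(-13 + j{\left(-5,1 \right)}\right) = - 50 \left(-13 + 5 \cdot 1\right) = - 50 \left(-13 + 5\right) = \left(-50\right) \left(-8\right) = 400$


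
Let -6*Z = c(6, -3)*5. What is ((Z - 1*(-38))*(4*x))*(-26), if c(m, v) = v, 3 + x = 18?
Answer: -63180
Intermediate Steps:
x = 15 (x = -3 + 18 = 15)
Z = 5/2 (Z = -(-1)*5/2 = -⅙*(-15) = 5/2 ≈ 2.5000)
((Z - 1*(-38))*(4*x))*(-26) = ((5/2 - 1*(-38))*(4*15))*(-26) = ((5/2 + 38)*60)*(-26) = ((81/2)*60)*(-26) = 2430*(-26) = -63180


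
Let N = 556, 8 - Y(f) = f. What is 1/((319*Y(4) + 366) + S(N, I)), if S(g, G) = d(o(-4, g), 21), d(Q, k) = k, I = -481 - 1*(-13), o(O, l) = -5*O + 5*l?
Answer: 1/1663 ≈ 0.00060132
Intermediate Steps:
Y(f) = 8 - f
I = -468 (I = -481 + 13 = -468)
S(g, G) = 21
1/((319*Y(4) + 366) + S(N, I)) = 1/((319*(8 - 1*4) + 366) + 21) = 1/((319*(8 - 4) + 366) + 21) = 1/((319*4 + 366) + 21) = 1/((1276 + 366) + 21) = 1/(1642 + 21) = 1/1663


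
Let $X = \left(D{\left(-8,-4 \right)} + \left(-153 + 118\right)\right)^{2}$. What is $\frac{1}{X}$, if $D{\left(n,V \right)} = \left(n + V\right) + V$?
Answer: $\frac{1}{2601} \approx 0.00038447$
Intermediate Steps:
$D{\left(n,V \right)} = n + 2 V$ ($D{\left(n,V \right)} = \left(V + n\right) + V = n + 2 V$)
$X = 2601$ ($X = \left(\left(-8 + 2 \left(-4\right)\right) + \left(-153 + 118\right)\right)^{2} = \left(\left(-8 - 8\right) - 35\right)^{2} = \left(-16 - 35\right)^{2} = \left(-51\right)^{2} = 2601$)
$\frac{1}{X} = \frac{1}{2601}$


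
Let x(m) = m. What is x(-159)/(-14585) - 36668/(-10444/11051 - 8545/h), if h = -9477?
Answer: 56010070752880947/66317892905 ≈ 8.4457e+5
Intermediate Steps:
x(-159)/(-14585) - 36668/(-10444/11051 - 8545/h) = -159/(-14585) - 36668/(-10444/11051 - 8545/(-9477)) = -159*(-1/14585) - 36668/(-10444*1/11051 - 8545*(-1/9477)) = 159/14585 - 36668/(-10444/11051 + 8545/9477) = 159/14585 - 36668/(-4546993/104730327) = 159/14585 - 36668*(-104730327/4546993) = 159/14585 + 3840251630436/4546993 = 56010070752880947/66317892905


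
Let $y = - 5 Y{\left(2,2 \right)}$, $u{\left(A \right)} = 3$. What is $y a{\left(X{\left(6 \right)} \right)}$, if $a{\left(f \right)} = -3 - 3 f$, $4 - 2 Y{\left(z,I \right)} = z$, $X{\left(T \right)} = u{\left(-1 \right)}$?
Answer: $60$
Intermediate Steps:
$X{\left(T \right)} = 3$
$Y{\left(z,I \right)} = 2 - \frac{z}{2}$
$y = -5$ ($y = - 5 \left(2 - 1\right) = \left(-5\right) 1 = -5$)
$y a{\left(X{\left(6 \right)} \right)} = - 5 \left(-3 - 9\right) = \left(-5\right) \left(-12\right) = 60$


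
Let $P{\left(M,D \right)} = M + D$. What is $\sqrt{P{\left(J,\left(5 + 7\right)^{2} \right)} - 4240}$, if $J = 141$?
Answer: $i \sqrt{3955} \approx 62.889 i$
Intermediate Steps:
$P{\left(M,D \right)} = D + M$
$\sqrt{P{\left(J,\left(5 + 7\right)^{2} \right)} - 4240} = \sqrt{\left(\left(5 + 7\right)^{2} + 141\right) - 4240} = \sqrt{\left(12^{2} + 141\right) - 4240} = \sqrt{\left(144 + 141\right) - 4240} = \sqrt{285 - 4240} = \sqrt{-3955} = i \sqrt{3955}$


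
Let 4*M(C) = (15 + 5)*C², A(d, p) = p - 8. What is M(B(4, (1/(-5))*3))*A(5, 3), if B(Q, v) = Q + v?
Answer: -289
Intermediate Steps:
A(d, p) = -8 + p
M(C) = 5*C² (M(C) = ((15 + 5)*C²)/4 = (20*C²)/4 = 5*C²)
M(B(4, (1/(-5))*3))*A(5, 3) = (5*(4 + (1/(-5))*3)²)*(-8 + 3) = (5*(4 + (1*(-⅕))*3)²)*(-5) = (5*(4 - ⅕*3)²)*(-5) = (5*(4 - ⅗)²)*(-5) = (5*(17/5)²)*(-5) = (5*(289/25))*(-5) = (289/5)*(-5) = -289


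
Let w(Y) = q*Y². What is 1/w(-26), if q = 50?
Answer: 1/33800 ≈ 2.9586e-5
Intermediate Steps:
w(Y) = 50*Y²
1/w(-26) = 1/(50*(-26)²) = 1/(50*676) = 1/33800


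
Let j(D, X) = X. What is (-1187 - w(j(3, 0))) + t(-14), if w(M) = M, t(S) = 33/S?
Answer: -16651/14 ≈ -1189.4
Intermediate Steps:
(-1187 - w(j(3, 0))) + t(-14) = (-1187 - 1*0) + 33/(-14) = (-1187 + 0) + 33*(-1/14) = -1187 - 33/14 = -16651/14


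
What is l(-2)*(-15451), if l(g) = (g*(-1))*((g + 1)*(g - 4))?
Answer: -185412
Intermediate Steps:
l(g) = -g*(1 + g)*(-4 + g) (l(g) = (-g)*((1 + g)*(-4 + g)) = -g*(1 + g)*(-4 + g))
l(-2)*(-15451) = -2*(4 - 1*(-2)² + 3*(-2))*(-15451) = -2*(4 - 1*4 - 6)*(-15451) = -2*(4 - 4 - 6)*(-15451) = -2*(-6)*(-15451) = 12*(-15451) = -185412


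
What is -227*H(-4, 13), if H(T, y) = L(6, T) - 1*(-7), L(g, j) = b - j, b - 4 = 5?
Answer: -4540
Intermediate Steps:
b = 9 (b = 4 + 5 = 9)
L(g, j) = 9 - j
H(T, y) = 16 - T (H(T, y) = (9 - T) - 1*(-7) = (9 - T) + 7 = 16 - T)
-227*H(-4, 13) = -227*(16 - 1*(-4)) = -227*(16 + 4) = -227*20 = -4540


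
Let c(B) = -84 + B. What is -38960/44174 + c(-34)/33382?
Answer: -326443813/368654117 ≈ -0.88550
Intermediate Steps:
-38960/44174 + c(-34)/33382 = -38960/44174 + (-84 - 34)/33382 = -38960*1/44174 - 118*1/33382 = -19480/22087 - 59/16691 = -326443813/368654117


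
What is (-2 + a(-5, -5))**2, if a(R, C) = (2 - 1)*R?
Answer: 49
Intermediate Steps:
a(R, C) = R (a(R, C) = 1*R = R)
(-2 + a(-5, -5))**2 = (-2 - 5)**2 = (-7)**2 = 49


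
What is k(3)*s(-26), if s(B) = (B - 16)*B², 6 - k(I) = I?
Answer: -85176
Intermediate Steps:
k(I) = 6 - I
s(B) = B²*(-16 + B) (s(B) = (-16 + B)*B² = B²*(-16 + B))
k(3)*s(-26) = (6 - 1*3)*((-26)²*(-16 - 26)) = (6 - 3)*(676*(-42)) = 3*(-28392) = -85176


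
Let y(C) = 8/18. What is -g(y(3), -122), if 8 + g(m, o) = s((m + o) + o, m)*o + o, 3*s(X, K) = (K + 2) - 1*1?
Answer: 5096/27 ≈ 188.74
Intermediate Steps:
s(X, K) = ⅓ + K/3 (s(X, K) = ((K + 2) - 1*1)/3 = ((2 + K) - 1)/3 = (1 + K)/3 = ⅓ + K/3)
y(C) = 4/9 (y(C) = 8*(1/18) = 4/9)
g(m, o) = -8 + o + o*(⅓ + m/3) (g(m, o) = -8 + ((⅓ + m/3)*o + o) = -8 + (o*(⅓ + m/3) + o) = -8 + (o + o*(⅓ + m/3)) = -8 + o + o*(⅓ + m/3))
-g(y(3), -122) = -(-8 + (4/3)*(-122) + (⅓)*(4/9)*(-122)) = -(-8 - 488/3 - 488/27) = -1*(-5096/27) = 5096/27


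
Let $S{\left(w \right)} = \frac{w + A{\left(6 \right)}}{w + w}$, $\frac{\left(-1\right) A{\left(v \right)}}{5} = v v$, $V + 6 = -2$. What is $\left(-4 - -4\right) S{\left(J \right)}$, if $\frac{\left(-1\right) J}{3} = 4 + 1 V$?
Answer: $0$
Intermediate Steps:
$V = -8$ ($V = -6 - 2 = -8$)
$J = 12$ ($J = - 3 \left(4 + 1 \left(-8\right)\right) = - 3 \left(4 - 8\right) = \left(-3\right) \left(-4\right) = 12$)
$A{\left(v \right)} = - 5 v^{2}$ ($A{\left(v \right)} = - 5 v v = - 5 v^{2}$)
$S{\left(w \right)} = \frac{-180 + w}{2 w}$ ($S{\left(w \right)} = \frac{w - 5 \cdot 6^{2}}{w + w} = \frac{w - 180}{2 w} = \left(w - 180\right) \frac{1}{2 w} = \left(-180 + w\right) \frac{1}{2 w} = \frac{-180 + w}{2 w}$)
$\left(-4 - -4\right) S{\left(J \right)} = \left(-4 - -4\right) \frac{-180 + 12}{2 \cdot 12} = \left(-4 + 4\right) \frac{1}{2} \cdot \frac{1}{12} \left(-168\right) = 0 \left(-7\right) = 0$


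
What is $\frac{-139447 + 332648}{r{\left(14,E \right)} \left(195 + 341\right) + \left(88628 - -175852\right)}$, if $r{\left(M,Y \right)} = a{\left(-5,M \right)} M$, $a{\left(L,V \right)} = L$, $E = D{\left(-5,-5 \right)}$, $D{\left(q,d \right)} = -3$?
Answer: $\frac{193201}{226960} \approx 0.85126$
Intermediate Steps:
$E = -3$
$r{\left(M,Y \right)} = - 5 M$
$\frac{-139447 + 332648}{r{\left(14,E \right)} \left(195 + 341\right) + \left(88628 - -175852\right)} = \frac{-139447 + 332648}{\left(-5\right) 14 \left(195 + 341\right) + \left(88628 - -175852\right)} = \frac{193201}{\left(-70\right) 536 + \left(88628 + 175852\right)} = \frac{193201}{-37520 + 264480} = \frac{193201}{226960}$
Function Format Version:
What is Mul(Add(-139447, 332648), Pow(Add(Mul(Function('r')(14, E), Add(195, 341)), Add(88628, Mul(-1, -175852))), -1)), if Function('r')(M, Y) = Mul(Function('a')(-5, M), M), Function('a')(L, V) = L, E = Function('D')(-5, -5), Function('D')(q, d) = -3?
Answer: Rational(193201, 226960) ≈ 0.85126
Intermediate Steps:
E = -3
Function('r')(M, Y) = Mul(-5, M)
Mul(Add(-139447, 332648), Pow(Add(Mul(Function('r')(14, E), Add(195, 341)), Add(88628, Mul(-1, -175852))), -1)) = Mul(Add(-139447, 332648), Pow(Add(Mul(Mul(-5, 14), Add(195, 341)), Add(88628, Mul(-1, -175852))), -1)) = Mul(193201, Pow(Add(Mul(-70, 536), Add(88628, 175852)), -1)) = Mul(193201, Pow(Add(-37520, 264480), -1)) = Mul(193201, Pow(226960, -1)) = Mul(193201, Rational(1, 226960)) = Rational(193201, 226960)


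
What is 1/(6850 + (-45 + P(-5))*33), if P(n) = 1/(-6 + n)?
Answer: 1/5362 ≈ 0.00018650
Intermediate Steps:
1/(6850 + (-45 + P(-5))*33) = 1/(6850 + (-45 + 1/(-6 - 5))*33) = 1/(6850 + (-45 + 1/(-11))*33) = 1/(6850 + (-45 - 1/11)*33) = 1/(6850 - 496/11*33) = 1/(6850 - 1488) = 1/5362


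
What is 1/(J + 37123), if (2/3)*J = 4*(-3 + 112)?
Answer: 1/37777 ≈ 2.6471e-5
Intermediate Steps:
J = 654 (J = 3*(4*(-3 + 112))/2 = 3*(4*109)/2 = (3/2)*436 = 654)
1/(J + 37123) = 1/(654 + 37123) = 1/37777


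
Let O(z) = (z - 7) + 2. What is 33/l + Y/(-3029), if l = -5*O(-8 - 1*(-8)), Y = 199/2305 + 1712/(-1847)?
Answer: 85127979954/64477338575 ≈ 1.3203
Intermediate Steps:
O(z) = -5 + z (O(z) = (-7 + z) + 2 = -5 + z)
Y = -3578607/4257335 (Y = 199*(1/2305) + 1712*(-1/1847) = 199/2305 - 1712/1847 = -3578607/4257335 ≈ -0.84057)
l = 25 (l = -5*(-5 + (-8 - 1*(-8))) = -5*(-5 + (-8 + 8)) = -5*(-5 + 0) = -5*(-5) = 25)
33/l + Y/(-3029) = 33/25 - 3578607/4257335/(-3029) = 33*(1/25) - 3578607/4257335*(-1/3029) = 33/25 + 3578607/12895467715 = 85127979954/64477338575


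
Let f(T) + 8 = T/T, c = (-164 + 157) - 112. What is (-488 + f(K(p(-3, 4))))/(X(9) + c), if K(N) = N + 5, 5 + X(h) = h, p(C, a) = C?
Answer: 99/23 ≈ 4.3043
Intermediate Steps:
X(h) = -5 + h
c = -119 (c = -7 - 112 = -119)
K(N) = 5 + N
f(T) = -7 (f(T) = -8 + T/T = -8 + 1 = -7)
(-488 + f(K(p(-3, 4))))/(X(9) + c) = (-488 - 7)/((-5 + 9) - 119) = -495/(4 - 119) = -495/(-115) = -495*(-1/115) = 99/23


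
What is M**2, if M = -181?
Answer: 32761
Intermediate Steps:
M**2 = (-181)**2 = 32761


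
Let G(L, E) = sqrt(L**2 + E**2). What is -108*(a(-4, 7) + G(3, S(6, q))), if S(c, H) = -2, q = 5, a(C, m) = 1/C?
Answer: 27 - 108*sqrt(13) ≈ -362.40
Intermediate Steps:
G(L, E) = sqrt(E**2 + L**2)
-108*(a(-4, 7) + G(3, S(6, q))) = -108*(1/(-4) + sqrt((-2)**2 + 3**2)) = -108*(-1/4 + sqrt(4 + 9)) = -108*(-1/4 + sqrt(13)) = 27 - 108*sqrt(13)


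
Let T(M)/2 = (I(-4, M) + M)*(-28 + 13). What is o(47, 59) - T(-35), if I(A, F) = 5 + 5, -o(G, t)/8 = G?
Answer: -1126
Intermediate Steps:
o(G, t) = -8*G
I(A, F) = 10
T(M) = -300 - 30*M (T(M) = 2*((10 + M)*(-28 + 13)) = 2*((10 + M)*(-15)) = 2*(-150 - 15*M) = -300 - 30*M)
o(47, 59) - T(-35) = -8*47 - (-300 - 30*(-35)) = -376 - (-300 + 1050) = -376 - 1*750 = -376 - 750 = -1126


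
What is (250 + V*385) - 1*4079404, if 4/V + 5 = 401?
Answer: -36712351/9 ≈ -4.0792e+6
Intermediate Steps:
V = 1/99 (V = 4/(-5 + 401) = 4/396 = 4*(1/396) = 1/99 ≈ 0.010101)
(250 + V*385) - 1*4079404 = (250 + (1/99)*385) - 1*4079404 = (250 + 35/9) - 4079404 = 2285/9 - 4079404 = -36712351/9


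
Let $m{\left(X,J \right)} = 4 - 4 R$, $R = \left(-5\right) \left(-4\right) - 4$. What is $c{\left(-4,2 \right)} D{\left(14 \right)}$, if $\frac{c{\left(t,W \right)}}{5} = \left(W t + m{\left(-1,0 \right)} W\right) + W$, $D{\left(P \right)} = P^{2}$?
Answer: $-123480$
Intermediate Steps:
$R = 16$ ($R = 20 - 4 = 16$)
$m{\left(X,J \right)} = -60$ ($m{\left(X,J \right)} = 4 - 64 = -60$)
$c{\left(t,W \right)} = - 295 W + 5 W t$ ($c{\left(t,W \right)} = 5 \left(\left(W t - 60 W\right) + W\right) = 5 \left(\left(- 60 W + W t\right) + W\right) = 5 \left(- 59 W + W t\right) = - 295 W + 5 W t$)
$c{\left(-4,2 \right)} D{\left(14 \right)} = 5 \cdot 2 \left(-59 - 4\right) 14^{2} = 5 \cdot 2 \left(-63\right) 196 = \left(-630\right) 196 = -123480$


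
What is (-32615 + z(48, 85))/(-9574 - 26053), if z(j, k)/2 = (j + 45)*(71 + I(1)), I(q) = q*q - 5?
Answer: 20153/35627 ≈ 0.56567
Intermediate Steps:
I(q) = -5 + q² (I(q) = q² - 5 = -5 + q²)
z(j, k) = 6030 + 134*j (z(j, k) = 2*((j + 45)*(71 + (-5 + 1²))) = 2*((45 + j)*(71 + (-5 + 1))) = 2*((45 + j)*(71 - 4)) = 2*((45 + j)*67) = 2*(3015 + 67*j) = 6030 + 134*j)
(-32615 + z(48, 85))/(-9574 - 26053) = (-32615 + (6030 + 134*48))/(-9574 - 26053) = (-32615 + (6030 + 6432))/(-35627) = (-32615 + 12462)*(-1/35627) = -20153*(-1/35627) = 20153/35627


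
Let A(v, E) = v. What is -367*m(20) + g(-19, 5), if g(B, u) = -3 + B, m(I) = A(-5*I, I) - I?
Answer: 44018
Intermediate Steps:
m(I) = -6*I (m(I) = -5*I - I = -6*I)
-367*m(20) + g(-19, 5) = -(-2202)*20 + (-3 - 19) = -367*(-120) - 22 = 44040 - 22 = 44018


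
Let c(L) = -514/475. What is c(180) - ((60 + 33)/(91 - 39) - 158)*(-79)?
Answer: -304842303/24700 ≈ -12342.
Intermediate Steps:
c(L) = -514/475 (c(L) = -514*1/475 = -514/475)
c(180) - ((60 + 33)/(91 - 39) - 158)*(-79) = -514/475 - ((60 + 33)/(91 - 39) - 158)*(-79) = -514/475 - (93/52 - 158)*(-79) = -514/475 - (-8123)*(-79)/52 = -514/475 - 1*641717/52 = -514/475 - 641717/52 = -304842303/24700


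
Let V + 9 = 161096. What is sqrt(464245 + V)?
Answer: 82*sqrt(93) ≈ 790.78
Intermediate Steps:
V = 161087 (V = -9 + 161096 = 161087)
sqrt(464245 + V) = sqrt(464245 + 161087) = sqrt(625332) = 82*sqrt(93)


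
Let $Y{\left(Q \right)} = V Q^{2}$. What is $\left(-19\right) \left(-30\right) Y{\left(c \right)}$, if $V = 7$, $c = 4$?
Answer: $63840$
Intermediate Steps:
$Y{\left(Q \right)} = 7 Q^{2}$
$\left(-19\right) \left(-30\right) Y{\left(c \right)} = \left(-19\right) \left(-30\right) 7 \cdot 4^{2} = 570 \cdot 7 \cdot 16 = 570 \cdot 112 = 63840$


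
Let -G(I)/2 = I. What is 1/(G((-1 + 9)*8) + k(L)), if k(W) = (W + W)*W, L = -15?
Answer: 1/322 ≈ 0.0031056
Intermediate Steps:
k(W) = 2*W² (k(W) = (2*W)*W = 2*W²)
G(I) = -2*I
1/(G((-1 + 9)*8) + k(L)) = 1/(-2*(-1 + 9)*8 + 2*(-15)²) = 1/(-16*8 + 2*225) = 1/(-2*64 + 450) = 1/(-128 + 450) = 1/322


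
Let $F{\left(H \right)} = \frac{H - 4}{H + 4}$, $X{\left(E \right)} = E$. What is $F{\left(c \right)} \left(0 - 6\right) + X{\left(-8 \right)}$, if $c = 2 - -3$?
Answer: $- \frac{26}{3} \approx -8.6667$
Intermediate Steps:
$c = 5$ ($c = 2 + 3 = 5$)
$F{\left(H \right)} = \frac{-4 + H}{4 + H}$
$F{\left(c \right)} \left(0 - 6\right) + X{\left(-8 \right)} = \frac{-4 + 5}{4 + 5} \left(0 - 6\right) - 8 = \frac{1}{9} \cdot 1 \left(0 - 6\right) - 8 = \frac{1}{9} \cdot 1 \left(-6\right) - 8 = \frac{1}{9} \left(-6\right) - 8 = - \frac{2}{3} - 8 = - \frac{26}{3}$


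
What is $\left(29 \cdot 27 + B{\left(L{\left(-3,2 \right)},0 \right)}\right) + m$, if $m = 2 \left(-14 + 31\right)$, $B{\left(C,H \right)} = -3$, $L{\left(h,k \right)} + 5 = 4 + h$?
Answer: $814$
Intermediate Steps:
$L{\left(h,k \right)} = -1 + h$ ($L{\left(h,k \right)} = -5 + \left(4 + h\right) = -1 + h$)
$m = 34$ ($m = 2 \cdot 17 = 34$)
$\left(29 \cdot 27 + B{\left(L{\left(-3,2 \right)},0 \right)}\right) + m = \left(29 \cdot 27 - 3\right) + 34 = \left(783 - 3\right) + 34 = 780 + 34 = 814$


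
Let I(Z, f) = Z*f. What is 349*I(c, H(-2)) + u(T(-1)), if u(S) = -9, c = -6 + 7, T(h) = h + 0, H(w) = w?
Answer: -707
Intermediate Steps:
T(h) = h
c = 1
349*I(c, H(-2)) + u(T(-1)) = 349*(1*(-2)) - 9 = 349*(-2) - 9 = -698 - 9 = -707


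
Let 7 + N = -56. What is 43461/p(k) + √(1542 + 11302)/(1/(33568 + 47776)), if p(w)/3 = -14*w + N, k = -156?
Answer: 4829/707 + 2114944*√19 ≈ 9.2188e+6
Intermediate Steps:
N = -63 (N = -7 - 56 = -63)
p(w) = -189 - 42*w (p(w) = 3*(-14*w - 63) = 3*(-63 - 14*w) = -189 - 42*w)
43461/p(k) + √(1542 + 11302)/(1/(33568 + 47776)) = 43461/(-189 - 42*(-156)) + √(1542 + 11302)/(1/(33568 + 47776)) = 43461/(-189 + 6552) + √12844/(1/81344) = 43461/6363 + (26*√19)/(1/81344) = 43461*(1/6363) + (26*√19)*81344 = 4829/707 + 2114944*√19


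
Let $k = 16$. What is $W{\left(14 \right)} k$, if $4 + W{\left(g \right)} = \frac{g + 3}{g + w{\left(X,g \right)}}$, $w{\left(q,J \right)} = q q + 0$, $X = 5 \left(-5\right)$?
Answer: $- \frac{40624}{639} \approx -63.574$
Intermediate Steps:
$X = -25$
$w{\left(q,J \right)} = q^{2}$ ($w{\left(q,J \right)} = q^{2} + 0 = q^{2}$)
$W{\left(g \right)} = -4 + \frac{3 + g}{625 + g}$ ($W{\left(g \right)} = -4 + \frac{g + 3}{g + \left(-25\right)^{2}} = -4 + \frac{3 + g}{g + 625} = -4 + \frac{3 + g}{625 + g}$)
$W{\left(14 \right)} k = \frac{-2497 - 42}{625 + 14} \cdot 16 = \frac{-2497 - 42}{639} \cdot 16 = \frac{1}{639} \left(-2539\right) 16 = \left(- \frac{2539}{639}\right) 16 = - \frac{40624}{639}$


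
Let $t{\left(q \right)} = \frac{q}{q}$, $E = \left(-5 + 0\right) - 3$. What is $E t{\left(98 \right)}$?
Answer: $-8$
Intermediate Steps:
$E = -8$ ($E = -5 - 3 = -8$)
$t{\left(q \right)} = 1$
$E t{\left(98 \right)} = \left(-8\right) 1 = -8$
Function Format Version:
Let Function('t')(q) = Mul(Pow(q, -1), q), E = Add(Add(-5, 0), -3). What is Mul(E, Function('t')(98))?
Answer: -8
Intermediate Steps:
E = -8 (E = Add(-5, -3) = -8)
Function('t')(q) = 1
Mul(E, Function('t')(98)) = Mul(-8, 1) = -8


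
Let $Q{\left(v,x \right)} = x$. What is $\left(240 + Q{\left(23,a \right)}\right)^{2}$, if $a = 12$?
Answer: $63504$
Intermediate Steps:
$\left(240 + Q{\left(23,a \right)}\right)^{2} = \left(240 + 12\right)^{2} = 252^{2} = 63504$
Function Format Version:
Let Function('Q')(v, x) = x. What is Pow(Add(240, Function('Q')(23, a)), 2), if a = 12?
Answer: 63504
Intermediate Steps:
Pow(Add(240, Function('Q')(23, a)), 2) = Pow(Add(240, 12), 2) = Pow(252, 2) = 63504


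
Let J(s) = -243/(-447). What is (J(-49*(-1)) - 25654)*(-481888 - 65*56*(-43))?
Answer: 1243675255320/149 ≈ 8.3468e+9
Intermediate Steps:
J(s) = 81/149 (J(s) = -243*(-1/447) = 81/149)
(J(-49*(-1)) - 25654)*(-481888 - 65*56*(-43)) = (81/149 - 25654)*(-481888 - 65*56*(-43)) = -3822365*(-481888 - 3640*(-43))/149 = -3822365*(-481888 + 156520)/149 = -3822365/149*(-325368) = 1243675255320/149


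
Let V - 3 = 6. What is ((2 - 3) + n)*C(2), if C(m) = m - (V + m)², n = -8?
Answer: 1071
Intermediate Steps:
V = 9 (V = 3 + 6 = 9)
C(m) = m - (9 + m)²
((2 - 3) + n)*C(2) = ((2 - 3) - 8)*(2 - (9 + 2)²) = (-1 - 8)*(2 - 1*11²) = -9*(2 - 1*121) = -9*(2 - 121) = -9*(-119) = 1071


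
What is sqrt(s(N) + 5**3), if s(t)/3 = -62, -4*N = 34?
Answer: I*sqrt(61) ≈ 7.8102*I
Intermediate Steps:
N = -17/2 (N = -1/4*34 = -17/2 ≈ -8.5000)
s(t) = -186 (s(t) = 3*(-62) = -186)
sqrt(s(N) + 5**3) = sqrt(-186 + 5**3) = sqrt(-186 + 125) = sqrt(-61) = I*sqrt(61)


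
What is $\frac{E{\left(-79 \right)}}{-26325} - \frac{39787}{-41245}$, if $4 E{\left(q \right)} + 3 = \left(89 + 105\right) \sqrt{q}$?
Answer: $\frac{279312989}{289539900} - \frac{97 i \sqrt{79}}{52650} \approx 0.96468 - 0.016375 i$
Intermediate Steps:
$E{\left(q \right)} = - \frac{3}{4} + \frac{97 \sqrt{q}}{2}$ ($E{\left(q \right)} = - \frac{3}{4} + \frac{\left(89 + 105\right) \sqrt{q}}{4} = - \frac{3}{4} + \frac{194 \sqrt{q}}{4} = - \frac{3}{4} + \frac{97 \sqrt{q}}{2}$)
$\frac{E{\left(-79 \right)}}{-26325} - \frac{39787}{-41245} = \frac{- \frac{3}{4} + \frac{97 \sqrt{-79}}{2}}{-26325} - \frac{39787}{-41245} = \left(- \frac{3}{4} + \frac{97 i \sqrt{79}}{2}\right) \left(- \frac{1}{26325}\right) - - \frac{39787}{41245} = \left(- \frac{3}{4} + \frac{97 i \sqrt{79}}{2}\right) \left(- \frac{1}{26325}\right) + \frac{39787}{41245} = \left(\frac{1}{35100} - \frac{97 i \sqrt{79}}{52650}\right) + \frac{39787}{41245} = \frac{279312989}{289539900} - \frac{97 i \sqrt{79}}{52650}$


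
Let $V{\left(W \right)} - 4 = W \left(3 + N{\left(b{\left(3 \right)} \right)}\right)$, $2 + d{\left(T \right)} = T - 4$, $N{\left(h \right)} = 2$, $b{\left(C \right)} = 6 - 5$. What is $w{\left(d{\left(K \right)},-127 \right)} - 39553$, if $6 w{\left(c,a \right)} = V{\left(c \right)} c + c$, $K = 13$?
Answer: $- \frac{118519}{3} \approx -39506.0$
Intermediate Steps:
$b{\left(C \right)} = 1$
$d{\left(T \right)} = -6 + T$ ($d{\left(T \right)} = -2 + \left(T - 4\right) = -2 + \left(-4 + T\right) = -6 + T$)
$V{\left(W \right)} = 4 + 5 W$ ($V{\left(W \right)} = 4 + W \left(3 + 2\right) = 4 + W 5 = 4 + 5 W$)
$w{\left(c,a \right)} = \frac{c}{6} + \frac{c \left(4 + 5 c\right)}{6}$ ($w{\left(c,a \right)} = \frac{\left(4 + 5 c\right) c + c}{6} = \frac{c \left(4 + 5 c\right) + c}{6} = \frac{c + c \left(4 + 5 c\right)}{6} = \frac{c}{6} + \frac{c \left(4 + 5 c\right)}{6}$)
$w{\left(d{\left(K \right)},-127 \right)} - 39553 = \frac{5 \left(-6 + 13\right) \left(1 + \left(-6 + 13\right)\right)}{6} - 39553 = \frac{5}{6} \cdot 7 \left(1 + 7\right) - 39553 = \frac{5}{6} \cdot 7 \cdot 8 - 39553 = \frac{140}{3} - 39553 = - \frac{118519}{3}$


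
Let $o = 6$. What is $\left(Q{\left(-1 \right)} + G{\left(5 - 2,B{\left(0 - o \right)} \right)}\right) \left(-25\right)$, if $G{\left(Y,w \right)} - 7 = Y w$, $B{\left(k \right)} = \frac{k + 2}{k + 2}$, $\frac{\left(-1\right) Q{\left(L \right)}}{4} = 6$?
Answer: $350$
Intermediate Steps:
$Q{\left(L \right)} = -24$ ($Q{\left(L \right)} = \left(-4\right) 6 = -24$)
$B{\left(k \right)} = 1$ ($B{\left(k \right)} = \frac{2 + k}{2 + k} = 1$)
$G{\left(Y,w \right)} = 7 + Y w$
$\left(Q{\left(-1 \right)} + G{\left(5 - 2,B{\left(0 - o \right)} \right)}\right) \left(-25\right) = \left(-24 + \left(7 + \left(5 - 2\right) 1\right)\right) \left(-25\right) = \left(-24 + \left(7 + 3 \cdot 1\right)\right) \left(-25\right) = \left(-24 + \left(7 + 3\right)\right) \left(-25\right) = \left(-24 + 10\right) \left(-25\right) = \left(-14\right) \left(-25\right) = 350$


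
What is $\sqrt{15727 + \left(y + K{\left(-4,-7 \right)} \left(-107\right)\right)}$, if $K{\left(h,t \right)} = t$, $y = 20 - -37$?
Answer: $3 \sqrt{1837} \approx 128.58$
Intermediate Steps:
$y = 57$ ($y = 20 + 37 = 57$)
$\sqrt{15727 + \left(y + K{\left(-4,-7 \right)} \left(-107\right)\right)} = \sqrt{15727 + \left(57 - -749\right)} = \sqrt{15727 + \left(57 + 749\right)} = \sqrt{15727 + 806} = \sqrt{16533} = 3 \sqrt{1837}$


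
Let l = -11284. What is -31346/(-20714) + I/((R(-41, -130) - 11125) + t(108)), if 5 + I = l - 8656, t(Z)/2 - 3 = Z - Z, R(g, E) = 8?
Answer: 380713068/115076627 ≈ 3.3083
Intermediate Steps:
t(Z) = 6 (t(Z) = 6 + 2*(Z - Z) = 6 + 2*0 = 6 + 0 = 6)
I = -19945 (I = -5 + (-11284 - 8656) = -5 - 19940 = -19945)
-31346/(-20714) + I/((R(-41, -130) - 11125) + t(108)) = -31346/(-20714) - 19945/((8 - 11125) + 6) = -31346*(-1/20714) - 19945/(-11117 + 6) = 15673/10357 - 19945/(-11111) = 15673/10357 - 19945*(-1/11111) = 15673/10357 + 19945/11111 = 380713068/115076627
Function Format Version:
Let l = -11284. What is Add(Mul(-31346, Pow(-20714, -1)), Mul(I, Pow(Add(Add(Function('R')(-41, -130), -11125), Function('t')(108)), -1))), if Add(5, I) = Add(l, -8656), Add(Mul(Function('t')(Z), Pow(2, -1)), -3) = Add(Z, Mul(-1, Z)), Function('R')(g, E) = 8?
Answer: Rational(380713068, 115076627) ≈ 3.3083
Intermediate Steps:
Function('t')(Z) = 6 (Function('t')(Z) = Add(6, Mul(2, Add(Z, Mul(-1, Z)))) = Add(6, Mul(2, 0)) = Add(6, 0) = 6)
I = -19945 (I = Add(-5, Add(-11284, -8656)) = Add(-5, -19940) = -19945)
Add(Mul(-31346, Pow(-20714, -1)), Mul(I, Pow(Add(Add(Function('R')(-41, -130), -11125), Function('t')(108)), -1))) = Add(Mul(-31346, Pow(-20714, -1)), Mul(-19945, Pow(Add(Add(8, -11125), 6), -1))) = Add(Mul(-31346, Rational(-1, 20714)), Mul(-19945, Pow(Add(-11117, 6), -1))) = Add(Rational(15673, 10357), Mul(-19945, Pow(-11111, -1))) = Add(Rational(15673, 10357), Mul(-19945, Rational(-1, 11111))) = Add(Rational(15673, 10357), Rational(19945, 11111)) = Rational(380713068, 115076627)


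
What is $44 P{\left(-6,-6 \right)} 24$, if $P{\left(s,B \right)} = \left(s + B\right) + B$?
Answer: $-19008$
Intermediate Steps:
$P{\left(s,B \right)} = s + 2 B$ ($P{\left(s,B \right)} = \left(B + s\right) + B = s + 2 B$)
$44 P{\left(-6,-6 \right)} 24 = 44 \left(-6 + 2 \left(-6\right)\right) 24 = 44 \left(-6 - 12\right) 24 = 44 \left(-18\right) 24 = \left(-792\right) 24 = -19008$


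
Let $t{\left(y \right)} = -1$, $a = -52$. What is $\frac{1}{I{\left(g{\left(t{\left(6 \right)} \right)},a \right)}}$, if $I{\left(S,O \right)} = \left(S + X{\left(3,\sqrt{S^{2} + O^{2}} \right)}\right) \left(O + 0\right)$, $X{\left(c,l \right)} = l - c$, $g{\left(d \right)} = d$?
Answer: $- \frac{1}{34957} - \frac{\sqrt{2705}}{139828} \approx -0.00040056$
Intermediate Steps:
$I{\left(S,O \right)} = O \left(-3 + S + \sqrt{O^{2} + S^{2}}\right)$ ($I{\left(S,O \right)} = \left(S + \left(\sqrt{S^{2} + O^{2}} - 3\right)\right) \left(O + 0\right) = \left(S + \left(\sqrt{O^{2} + S^{2}} - 3\right)\right) O = \left(S + \left(-3 + \sqrt{O^{2} + S^{2}}\right)\right) O = \left(-3 + S + \sqrt{O^{2} + S^{2}}\right) O = O \left(-3 + S + \sqrt{O^{2} + S^{2}}\right)$)
$\frac{1}{I{\left(g{\left(t{\left(6 \right)} \right)},a \right)}} = \frac{1}{\left(-52\right) \left(-3 - 1 + \sqrt{\left(-52\right)^{2} + \left(-1\right)^{2}}\right)} = \frac{1}{\left(-52\right) \left(-3 - 1 + \sqrt{2704 + 1}\right)} = \frac{1}{\left(-52\right) \left(-3 - 1 + \sqrt{2705}\right)} = \frac{1}{\left(-52\right) \left(-4 + \sqrt{2705}\right)} = \frac{1}{208 - 52 \sqrt{2705}}$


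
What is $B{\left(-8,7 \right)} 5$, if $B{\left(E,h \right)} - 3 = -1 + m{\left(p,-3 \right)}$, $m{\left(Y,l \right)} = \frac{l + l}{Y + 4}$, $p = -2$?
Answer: $-5$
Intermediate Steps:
$m{\left(Y,l \right)} = \frac{2 l}{4 + Y}$
$B{\left(E,h \right)} = -1$ ($B{\left(E,h \right)} = 3 + \left(-1 + 2 \left(-3\right) \frac{1}{4 - 2}\right) = 3 + \left(-1 + 2 \left(-3\right) \frac{1}{2}\right) = 3 - 4 = -1$)
$B{\left(-8,7 \right)} 5 = \left(-1\right) 5 = -5$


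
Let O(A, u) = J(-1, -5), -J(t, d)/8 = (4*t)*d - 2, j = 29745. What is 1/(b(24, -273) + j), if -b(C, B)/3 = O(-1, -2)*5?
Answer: 1/31905 ≈ 3.1343e-5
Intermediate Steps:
J(t, d) = 16 - 32*d*t (J(t, d) = -8*((4*t)*d - 2) = -8*(4*d*t - 2) = -8*(-2 + 4*d*t) = 16 - 32*d*t)
O(A, u) = -144 (O(A, u) = 16 - 32*(-5)*(-1) = 16 - 160 = -144)
b(C, B) = 2160 (b(C, B) = -(-432)*5 = -3*(-720) = 2160)
1/(b(24, -273) + j) = 1/(2160 + 29745) = 1/31905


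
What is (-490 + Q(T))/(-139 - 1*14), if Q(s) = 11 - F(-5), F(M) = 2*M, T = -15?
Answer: 469/153 ≈ 3.0654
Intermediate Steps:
Q(s) = 21 (Q(s) = 11 - 2*(-5) = 11 - 1*(-10) = 11 + 10 = 21)
(-490 + Q(T))/(-139 - 1*14) = (-490 + 21)/(-139 - 1*14) = -469/(-139 - 14) = -469/(-153) = -469*(-1/153) = 469/153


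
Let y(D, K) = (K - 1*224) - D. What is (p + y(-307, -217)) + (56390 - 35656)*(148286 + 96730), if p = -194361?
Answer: 5079967249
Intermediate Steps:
y(D, K) = -224 + K - D (y(D, K) = (K - 224) - D = (-224 + K) - D = -224 + K - D)
(p + y(-307, -217)) + (56390 - 35656)*(148286 + 96730) = (-194361 + (-224 - 217 - 1*(-307))) + (56390 - 35656)*(148286 + 96730) = (-194361 + (-224 - 217 + 307)) + 20734*245016 = (-194361 - 134) + 5080161744 = -194495 + 5080161744 = 5079967249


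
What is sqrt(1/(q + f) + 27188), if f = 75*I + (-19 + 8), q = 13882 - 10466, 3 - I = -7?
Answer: sqrt(469374315855)/4155 ≈ 164.89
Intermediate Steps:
I = 10 (I = 3 - 1*(-7) = 3 + 7 = 10)
q = 3416
f = 739 (f = 75*10 + (-19 + 8) = 750 - 11 = 739)
sqrt(1/(q + f) + 27188) = sqrt(1/(3416 + 739) + 27188) = sqrt(1/4155 + 27188) = sqrt(112966141/4155) = sqrt(469374315855)/4155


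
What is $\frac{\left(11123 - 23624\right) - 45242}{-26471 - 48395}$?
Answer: $\frac{57743}{74866} \approx 0.77129$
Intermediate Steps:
$\frac{\left(11123 - 23624\right) - 45242}{-26471 - 48395} = \frac{-12501 - 45242}{-74866} = \left(-57743\right) \left(- \frac{1}{74866}\right) = \frac{57743}{74866}$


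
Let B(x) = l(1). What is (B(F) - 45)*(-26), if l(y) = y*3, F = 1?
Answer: 1092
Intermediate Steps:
l(y) = 3*y
B(x) = 3 (B(x) = 3*1 = 3)
(B(F) - 45)*(-26) = (3 - 45)*(-26) = -42*(-26) = 1092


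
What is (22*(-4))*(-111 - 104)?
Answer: 18920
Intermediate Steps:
(22*(-4))*(-111 - 104) = -88*(-215) = 18920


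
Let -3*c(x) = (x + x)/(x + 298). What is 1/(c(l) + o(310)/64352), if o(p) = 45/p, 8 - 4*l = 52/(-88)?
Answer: -105383221312/502480107 ≈ -209.73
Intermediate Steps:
l = 189/88 (l = 2 - 13/(-88) = 2 - 13*(-1)/88 = 2 - 1/4*(-13/22) = 2 + 13/88 = 189/88 ≈ 2.1477)
c(x) = -2*x/(3*(298 + x)) (c(x) = -(x + x)/(3*(x + 298)) = -2*x/(3*(298 + x)))
1/(c(l) + o(310)/64352) = 1/(-2*189/88/(894 + 3*(189/88)) + (45/310)/64352) = 1/(-2*189/88/(894 + 567/88) + (45*(1/310))*(1/64352)) = 1/(-2*189/88/79239/88 + (9/62)*(1/64352)) = 1/(-2*189/88*88/79239 + 9/3989824) = 1/(-126/26413 + 9/3989824) = 1/(-502480107/105383221312) = -105383221312/502480107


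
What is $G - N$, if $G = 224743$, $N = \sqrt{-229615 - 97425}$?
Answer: $224743 - 8 i \sqrt{5110} \approx 2.2474 \cdot 10^{5} - 571.87 i$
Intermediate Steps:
$N = 8 i \sqrt{5110}$ ($N = \sqrt{-327040} = 8 i \sqrt{5110} \approx 571.87 i$)
$G - N = 224743 - 8 i \sqrt{5110}$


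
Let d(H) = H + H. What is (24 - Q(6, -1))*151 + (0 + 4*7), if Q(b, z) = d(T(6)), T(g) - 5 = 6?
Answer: 330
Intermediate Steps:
T(g) = 11 (T(g) = 5 + 6 = 11)
d(H) = 2*H
Q(b, z) = 22 (Q(b, z) = 2*11 = 22)
(24 - Q(6, -1))*151 + (0 + 4*7) = (24 - 1*22)*151 + (0 + 4*7) = (24 - 22)*151 + (0 + 28) = 2*151 + 28 = 302 + 28 = 330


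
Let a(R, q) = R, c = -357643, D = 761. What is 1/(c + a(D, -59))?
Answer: -1/356882 ≈ -2.8020e-6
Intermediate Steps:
1/(c + a(D, -59)) = 1/(-357643 + 761) = 1/(-356882) = -1/356882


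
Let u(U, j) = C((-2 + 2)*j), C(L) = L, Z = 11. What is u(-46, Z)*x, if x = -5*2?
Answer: 0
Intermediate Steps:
u(U, j) = 0 (u(U, j) = (-2 + 2)*j = 0*j = 0)
x = -10
u(-46, Z)*x = 0*(-10) = 0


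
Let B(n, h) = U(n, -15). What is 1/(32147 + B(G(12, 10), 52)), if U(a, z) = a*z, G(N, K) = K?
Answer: 1/31997 ≈ 3.1253e-5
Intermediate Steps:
B(n, h) = -15*n (B(n, h) = n*(-15) = -15*n)
1/(32147 + B(G(12, 10), 52)) = 1/(32147 - 15*10) = 1/(32147 - 150) = 1/31997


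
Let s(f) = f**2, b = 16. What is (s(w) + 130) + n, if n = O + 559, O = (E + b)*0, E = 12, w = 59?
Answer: 4170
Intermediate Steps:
O = 0 (O = (12 + 16)*0 = 28*0 = 0)
n = 559 (n = 0 + 559 = 559)
(s(w) + 130) + n = (59**2 + 130) + 559 = (3481 + 130) + 559 = 3611 + 559 = 4170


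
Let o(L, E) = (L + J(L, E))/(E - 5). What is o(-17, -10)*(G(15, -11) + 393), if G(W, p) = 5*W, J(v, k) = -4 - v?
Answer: 624/5 ≈ 124.80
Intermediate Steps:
o(L, E) = -4/(-5 + E) (o(L, E) = (L + (-4 - L))/(E - 5) = -4/(-5 + E))
o(-17, -10)*(G(15, -11) + 393) = (-4/(-5 - 10))*(5*15 + 393) = (-4/(-15))*(75 + 393) = -4*(-1/15)*468 = (4/15)*468 = 624/5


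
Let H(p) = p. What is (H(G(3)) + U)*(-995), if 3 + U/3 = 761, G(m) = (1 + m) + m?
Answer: -2269595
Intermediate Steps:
G(m) = 1 + 2*m
U = 2274 (U = -9 + 3*761 = -9 + 2283 = 2274)
(H(G(3)) + U)*(-995) = ((1 + 2*3) + 2274)*(-995) = ((1 + 6) + 2274)*(-995) = (7 + 2274)*(-995) = 2281*(-995) = -2269595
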